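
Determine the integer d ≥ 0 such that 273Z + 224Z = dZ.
(273, 224) = (7); d = 7

In the PID Z, (a, b) is generated by gcd(a, b). Compute gcd(273, 224) with the extended Euclidean algorithm, tracking rows (r, s, t) with s·273 + t·224 = r:
  row A: (273, 1, 0)   [1·273 + 0·224 = 273]
  row B: (224, 0, 1)   [0·273 + 1·224 = 224]
  273 = 1·224 + 49   → row C = row A − 1·row B = (49, 1, −1)   [check: 1·273 − 1·224 = 49]
  224 = 4·49 + 28   → row D = row B − 4·row C = (28, −4, 5)   [check: −4·273 + 5·224 = 28]
  49 = 1·28 + 21   → row E = row C − 1·row D = (21, 5, −6)   [check: 5·273 − 6·224 = 21]
  28 = 1·21 + 7   → row F = row D − 1·row E = (7, −9, 11)   [check: −9·273 + 11·224 = 7]
  21 = 3·7 + 0   → remainder 0, stop. gcd = 7 (last nonzero row F).
So gcd(273, 224) = 7, with Bézout identity −9·273 + 11·224 = 7. Containment (⊇): the Bézout identity exhibits 7 as an element of (273, 224), giving (7) ⊆ (273, 224). Containment (⊆): since 7 | 273 and 7 | 224 (273 = 7·39, 224 = 7·32), every Z-linear combination of 273 and 224 is divisible by 7, so (273, 224) ⊆ (7). Therefore (273, 224) = (7), d = 7.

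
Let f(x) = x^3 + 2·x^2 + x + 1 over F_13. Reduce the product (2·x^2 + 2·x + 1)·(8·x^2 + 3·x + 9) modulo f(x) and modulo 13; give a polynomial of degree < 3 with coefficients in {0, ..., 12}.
Multiply as integer polynomials: a · b = 16·x^4 + 22·x^3 + 32·x^2 + 21·x + 9. Reducing coefficients mod 13: a · b ≡ 3·x^4 + 9·x^3 + 6·x^2 + 8·x + 9. Now divide by f(x) = x^3 + 2·x^2 + x + 1 in F_13[x], eliminating the leading term at each step:
  leading term 3·x^4: subtract (3·x)·f(x) = 3·x^4 + 6·x^3 + 3·x^2 + 3·x, leaving 3·x^3 + 3·x^2 + 5·x + 9 (coefficients mod 13)
  leading term 3·x^3: subtract (3)·f(x) = 3·x^3 + 6·x^2 + 3·x + 3, leaving 10·x^2 + 2·x + 6 (coefficients mod 13)
The degree is now < 3, so this is the remainder. Hence a · b ≡ 10·x^2 + 2·x + 6 in F_13[x]/(f).

Final answer: a · b ≡ 10·x^2 + 2·x + 6 (mod f(x))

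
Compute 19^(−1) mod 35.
Apply the extended Euclidean algorithm to (35, 19), tracking rows (r, s, t) with s·35 + t·19 = r. Each division r_prev = q·r_cur + r_new produces the new row as (previous row) − q·(current row):
  row A: (35, 1, 0)   [1·35 + 0·19 = 35]
  row B: (19, 0, 1)   [0·35 + 1·19 = 19]
  35 = 1·19 + 16   → row C = row A − 1·row B = (16, 1, −1)   [check: 1·35 − 1·19 = 16]
  19 = 1·16 + 3   → row D = row B − 1·row C = (3, −1, 2)   [check: −1·35 + 2·19 = 3]
  16 = 5·3 + 1   → row E = row C − 5·row D = (1, 6, −11)   [check: 6·35 − 11·19 = 1]
  3 = 3·1 + 0   → remainder 0, stop. gcd = 1 (last nonzero row E).
The gcd is 1, so 19 is invertible mod 35. The last nonzero row gives 6·35 − 11·19 = 1, so t = −11. So 19^(−1) ≡ −11 ≡ 24 (mod 35). Verify: 19 · 24 = 456 ≡ 1 (mod 35). ✓

Final answer: 19^(−1) ≡ 24 (mod 35)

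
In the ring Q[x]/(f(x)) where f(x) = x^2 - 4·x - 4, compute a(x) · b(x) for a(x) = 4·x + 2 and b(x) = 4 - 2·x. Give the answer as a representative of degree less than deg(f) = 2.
a · b ≡ -20·x - 24 (mod f(x))

First multiply in Q[x] without reducing: a · b = -8·x^2 + 12·x + 8. Now divide by f(x) = x^2 - 4·x - 4, eliminating the leading term at each step:
  leading term -8·x^2: subtract (-8)·f(x) = -8·x^2 + 32·x + 32, leaving -20·x - 24
The degree is now < 2, so this is the remainder. Hence a · b ≡ -20·x - 24 in Q[x]/(f).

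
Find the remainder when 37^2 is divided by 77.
Use repeated squaring. Binary(2) = 10. Walk through the bits of the exponent 2 left-to-right: at each bit after the leading one, square the running value, then multiply by 37 if the bit is 1 (always reducing mod 77):
  bit 1 = 1 (leading): start with 37.
  bit 2 = 0: square 37^2 = 1369 ≡ 60 (mod 77).
Final value: 37^2 ≡ 60 (mod 77).

Final answer: 60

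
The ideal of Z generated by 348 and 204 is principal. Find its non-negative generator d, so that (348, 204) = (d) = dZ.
(348, 204) = (12); d = 12

In the PID Z, (a, b) is generated by gcd(a, b). Compute gcd(348, 204) with the extended Euclidean algorithm, tracking rows (r, s, t) with s·348 + t·204 = r:
  row A: (348, 1, 0)   [1·348 + 0·204 = 348]
  row B: (204, 0, 1)   [0·348 + 1·204 = 204]
  348 = 1·204 + 144   → row C = row A − 1·row B = (144, 1, −1)   [check: 1·348 − 1·204 = 144]
  204 = 1·144 + 60   → row D = row B − 1·row C = (60, −1, 2)   [check: −1·348 + 2·204 = 60]
  144 = 2·60 + 24   → row E = row C − 2·row D = (24, 3, −5)   [check: 3·348 − 5·204 = 24]
  60 = 2·24 + 12   → row F = row D − 2·row E = (12, −7, 12)   [check: −7·348 + 12·204 = 12]
  24 = 2·12 + 0   → remainder 0, stop. gcd = 12 (last nonzero row F).
So gcd(348, 204) = 12, with Bézout identity −7·348 + 12·204 = 12. Containment (⊇): the Bézout identity exhibits 12 as an element of (348, 204), giving (12) ⊆ (348, 204). Containment (⊆): since 12 | 348 and 12 | 204 (348 = 12·29, 204 = 12·17), every Z-linear combination of 348 and 204 is divisible by 12, so (348, 204) ⊆ (12). Therefore (348, 204) = (12), d = 12.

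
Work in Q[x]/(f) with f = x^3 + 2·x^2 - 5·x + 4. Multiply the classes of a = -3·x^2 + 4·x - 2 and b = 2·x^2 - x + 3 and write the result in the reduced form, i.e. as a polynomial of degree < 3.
First multiply in Q[x] without reducing: a · b = -6·x^4 + 11·x^3 - 17·x^2 + 14·x - 6. Now divide by f(x) = x^3 + 2·x^2 - 5·x + 4, eliminating the leading term at each step:
  leading term -6·x^4: subtract (-6·x)·f(x) = -6·x^4 - 12·x^3 + 30·x^2 - 24·x, leaving 23·x^3 - 47·x^2 + 38·x - 6
  leading term 23·x^3: subtract (23)·f(x) = 23·x^3 + 46·x^2 - 115·x + 92, leaving -93·x^2 + 153·x - 98
The degree is now < 3, so this is the remainder. Hence a · b ≡ -93·x^2 + 153·x - 98 in Q[x]/(f).

Final answer: a · b ≡ -93·x^2 + 153·x - 98 (mod f(x))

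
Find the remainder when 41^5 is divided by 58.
41

Use repeated squaring. Binary(5) = 101. Walk through the bits of the exponent 5 left-to-right: at each bit after the leading one, square the running value, then multiply by 41 if the bit is 1 (always reducing mod 58):
  bit 1 = 1 (leading): start with 41.
  bit 2 = 0: square 41^2 = 1681 ≡ 57 (mod 58).
  bit 3 = 1: square 57^2 = 3249 ≡ 1; bit is 1, so multiply 1·41 = 41 (mod 58).
Final value: 41^5 ≡ 41 (mod 58).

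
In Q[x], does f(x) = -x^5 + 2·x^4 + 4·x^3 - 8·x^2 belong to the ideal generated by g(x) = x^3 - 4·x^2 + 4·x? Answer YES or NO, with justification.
In Q[x] the ideal (g) consists of all multiples of g, so f ∈ (g) iff g | f, i.e. iff the remainder of f on division by g is 0. Divide f by g (g is monic, so eliminate the leading term of the running remainder at each step):
  leading term -x^5: subtract (-x^2)·g(x) = -x^5 + 4·x^4 - 4·x^3, leaving -2·x^4 + 8·x^3 - 8·x^2
  leading term -2·x^4: subtract (-2·x)·g(x) = -2·x^4 + 8·x^3 - 8·x^2, leaving 0
The remainder is 0, so f(x) = g(x) · h(x) with h(x) = -x^2 - 2·x. Hence g | f, i.e. f ∈ (g).

Final answer: YES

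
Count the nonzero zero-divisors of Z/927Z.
Z/927Z has 314 nonzero zero-divisors

In Z/927Z each nonzero element is either a unit (gcd with 927 is 1) or a zero-divisor (gcd > 1). The number of units is φ(927): factorise 927 = 3^2 · 103, so φ(927) = (3^2 − 3^1) · (103 − 1) = 6 · 102 = 612. The nonzero elements number 927 − 1 = 926. Hence the nonzero zero-divisors number 926 − 612 = 314.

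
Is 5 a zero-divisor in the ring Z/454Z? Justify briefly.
NO

gcd(5, 454) = 1, so 5 is a unit in Z/454Z (it has a multiplicative inverse). A unit cannot be a zero-divisor: if 5·b ≡ 0 then multiplying both sides by 5^(−1) gives b ≡ 0. So 5 is not a zero-divisor.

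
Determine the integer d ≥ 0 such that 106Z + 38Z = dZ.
In the PID Z, (a, b) is generated by gcd(a, b). Compute gcd(106, 38) with the extended Euclidean algorithm, tracking rows (r, s, t) with s·106 + t·38 = r:
  row A: (106, 1, 0)   [1·106 + 0·38 = 106]
  row B: (38, 0, 1)   [0·106 + 1·38 = 38]
  106 = 2·38 + 30   → row C = row A − 2·row B = (30, 1, −2)   [check: 1·106 − 2·38 = 30]
  38 = 1·30 + 8   → row D = row B − 1·row C = (8, −1, 3)   [check: −1·106 + 3·38 = 8]
  30 = 3·8 + 6   → row E = row C − 3·row D = (6, 4, −11)   [check: 4·106 − 11·38 = 6]
  8 = 1·6 + 2   → row F = row D − 1·row E = (2, −5, 14)   [check: −5·106 + 14·38 = 2]
  6 = 3·2 + 0   → remainder 0, stop. gcd = 2 (last nonzero row F).
So gcd(106, 38) = 2, with Bézout identity −5·106 + 14·38 = 2. Containment (⊇): the Bézout identity exhibits 2 as an element of (106, 38), giving (2) ⊆ (106, 38). Containment (⊆): since 2 | 106 and 2 | 38 (106 = 2·53, 38 = 2·19), every Z-linear combination of 106 and 38 is divisible by 2, so (106, 38) ⊆ (2). Therefore (106, 38) = (2), d = 2.

Final answer: (106, 38) = (2); d = 2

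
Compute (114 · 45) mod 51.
Reduce the factors first: 114 ≡ 12 (mod 51), so 114 · 45 ≡ 12 · 45 (mod 51). 12 · 45 = 540. Dividing by 51: 540 = 10·51 + 30. So (114 · 45) mod 51 = 30.

Final answer: 30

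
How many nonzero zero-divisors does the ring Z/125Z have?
In Z/125Z each nonzero element is either a unit (gcd with 125 is 1) or a zero-divisor (gcd > 1). The number of units is φ(125): factorise 125 = 5^3, so φ(125) = (5^3 − 5^2) = 100 = 100. The nonzero elements number 125 − 1 = 124. Hence the nonzero zero-divisors number 124 − 100 = 24.

Final answer: Z/125Z has 24 nonzero zero-divisors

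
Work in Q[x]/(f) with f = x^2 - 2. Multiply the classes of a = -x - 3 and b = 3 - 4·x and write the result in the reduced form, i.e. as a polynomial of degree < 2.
First multiply in Q[x] without reducing: a · b = 4·x^2 + 9·x - 9. Now divide by f(x) = x^2 - 2, eliminating the leading term at each step:
  leading term 4·x^2: subtract (4)·f(x) = 4·x^2 - 8, leaving 9·x - 1
The degree is now < 2, so this is the remainder. Hence a · b ≡ 9·x - 1 in Q[x]/(f).

Final answer: a · b ≡ 9·x - 1 (mod f(x))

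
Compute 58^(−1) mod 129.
Apply the extended Euclidean algorithm to (129, 58), tracking rows (r, s, t) with s·129 + t·58 = r. Each division r_prev = q·r_cur + r_new produces the new row as (previous row) − q·(current row):
  row A: (129, 1, 0)   [1·129 + 0·58 = 129]
  row B: (58, 0, 1)   [0·129 + 1·58 = 58]
  129 = 2·58 + 13   → row C = row A − 2·row B = (13, 1, −2)   [check: 1·129 − 2·58 = 13]
  58 = 4·13 + 6   → row D = row B − 4·row C = (6, −4, 9)   [check: −4·129 + 9·58 = 6]
  13 = 2·6 + 1   → row E = row C − 2·row D = (1, 9, −20)   [check: 9·129 − 20·58 = 1]
  6 = 6·1 + 0   → remainder 0, stop. gcd = 1 (last nonzero row E).
The gcd is 1, so 58 is invertible mod 129. The last nonzero row gives 9·129 − 20·58 = 1, so t = −20. So 58^(−1) ≡ −20 ≡ 109 (mod 129). Verify: 58 · 109 = 6322 ≡ 1 (mod 129). ✓

Final answer: 58^(−1) ≡ 109 (mod 129)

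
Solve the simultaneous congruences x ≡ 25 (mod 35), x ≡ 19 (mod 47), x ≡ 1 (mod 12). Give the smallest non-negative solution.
The moduli 35, 47, 12 are pairwise coprime, so by the CRT there is a unique solution mod 35·47·12 = 19740.
Solve by successive substitution. Start with x ≡ 25 (mod 35).
  Combine with x ≡ 19 (mod 47): write x = 25 + 35·t and require 25 + 35·t ≡ 19 (mod 47), i.e. 35·t ≡ 19 − 25 ≡ 41 (mod 47). Since 35^(−1) ≡ 43 (mod 47), t ≡ 43·41 ≡ 24 (mod 47). So x ≡ 25 + 35·24 = 865 (mod 1645).
  Combine with x ≡ 1 (mod 12): write x = 865 + 1645·t and require 865 + 1645·t ≡ 1 (mod 12), i.e. 1645·t ≡ 1 − 865 ≡ 0 (mod 12). Since 1645^(−1) ≡ 1 (mod 12) (1645 ≡ 1 (mod 12)), t ≡ 1·0 ≡ 0 (mod 12). So x ≡ 865 + 1645·0 = 865 (mod 19740).
Unique solution in [0, 19740): x = 865.

Final answer: x ≡ 865 (mod 19740); the representative in [0, 19740) is 865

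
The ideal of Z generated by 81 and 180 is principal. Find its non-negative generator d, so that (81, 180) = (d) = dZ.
(81, 180) = (9); d = 9

In the PID Z, (a, b) is generated by gcd(a, b). Compute gcd(180, 81) with the extended Euclidean algorithm, tracking rows (r, s, t) with s·180 + t·81 = r:
  row A: (180, 1, 0)   [1·180 + 0·81 = 180]
  row B: (81, 0, 1)   [0·180 + 1·81 = 81]
  180 = 2·81 + 18   → row C = row A − 2·row B = (18, 1, −2)   [check: 1·180 − 2·81 = 18]
  81 = 4·18 + 9   → row D = row B − 4·row C = (9, −4, 9)   [check: −4·180 + 9·81 = 9]
  18 = 2·9 + 0   → remainder 0, stop. gcd = 9 (last nonzero row D).
So gcd(81, 180) = 9, with Bézout identity −4·180 + 9·81 = 9. Containment (⊇): the Bézout identity exhibits 9 as an element of (81, 180), giving (9) ⊆ (81, 180). Containment (⊆): since 9 | 81 and 9 | 180 (81 = 9·9, 180 = 9·20), every Z-linear combination of 81 and 180 is divisible by 9, so (81, 180) ⊆ (9). Therefore (81, 180) = (9), d = 9.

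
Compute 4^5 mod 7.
2

Use repeated squaring. Binary(5) = 101. Walk through the bits of the exponent 5 left-to-right: at each bit after the leading one, square the running value, then multiply by 4 if the bit is 1 (always reducing mod 7):
  bit 1 = 1 (leading): start with 4.
  bit 2 = 0: square 4^2 = 16 ≡ 2 (mod 7).
  bit 3 = 1: square 2^2 = 4; bit is 1, so multiply 4·4 = 16 ≡ 2 (mod 7).
Final value: 4^5 ≡ 2 (mod 7).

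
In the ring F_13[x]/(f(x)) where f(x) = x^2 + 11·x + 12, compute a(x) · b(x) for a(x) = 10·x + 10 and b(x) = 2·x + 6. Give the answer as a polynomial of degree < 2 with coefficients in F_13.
a · b ≡ 3·x + 2 (mod f(x))

Multiply as integer polynomials: a · b = 20·x^2 + 80·x + 60. Reducing coefficients mod 13: a · b ≡ 7·x^2 + 2·x + 8. Now divide by f(x) = x^2 + 11·x + 12 in F_13[x], eliminating the leading term at each step:
  leading term 7·x^2: subtract (7)·f(x) = 7·x^2 + 12·x + 6, leaving 3·x + 2 (coefficients mod 13)
The degree is now < 2, so this is the remainder. Hence a · b ≡ 3·x + 2 in F_13[x]/(f).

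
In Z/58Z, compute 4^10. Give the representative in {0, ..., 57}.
52

Use repeated squaring. Binary(10) = 1010. Walk through the bits of the exponent 10 left-to-right: at each bit after the leading one, square the running value, then multiply by 4 if the bit is 1 (always reducing mod 58):
  bit 1 = 1 (leading): start with 4.
  bit 2 = 0: square 4^2 = 16 (mod 58).
  bit 3 = 1: square 16^2 = 256 ≡ 24; bit is 1, so multiply 24·4 = 96 ≡ 38 (mod 58).
  bit 4 = 0: square 38^2 = 1444 ≡ 52 (mod 58).
Final value: 4^10 ≡ 52 (mod 58).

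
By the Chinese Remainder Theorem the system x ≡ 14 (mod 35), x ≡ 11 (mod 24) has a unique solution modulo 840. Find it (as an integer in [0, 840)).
The moduli 35, 24 are pairwise coprime, so by the CRT there is a unique solution mod 35·24 = 840.
Solve by successive substitution. Start with x ≡ 14 (mod 35).
  Combine with x ≡ 11 (mod 24): write x = 14 + 35·t and require 14 + 35·t ≡ 11 (mod 24), i.e. 35·t ≡ 11 − 14 ≡ 21 (mod 24). Since 35^(−1) ≡ 11 (mod 24) (35 ≡ 11 (mod 24)), t ≡ 11·21 ≡ 15 (mod 24). So x ≡ 14 + 35·15 = 539 (mod 840).
Unique solution in [0, 840): x = 539.

Final answer: x ≡ 539 (mod 840); the representative in [0, 840) is 539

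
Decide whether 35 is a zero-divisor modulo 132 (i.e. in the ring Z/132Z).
gcd(35, 132) = 1, so 35 is a unit in Z/132Z (it has a multiplicative inverse). A unit cannot be a zero-divisor: if 35·b ≡ 0 then multiplying both sides by 35^(−1) gives b ≡ 0. So 35 is not a zero-divisor.

Final answer: NO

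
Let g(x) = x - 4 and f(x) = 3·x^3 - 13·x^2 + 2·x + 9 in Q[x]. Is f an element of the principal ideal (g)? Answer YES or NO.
In Q[x] the ideal (g) consists of all multiples of g, so f ∈ (g) iff g | f, i.e. iff the remainder of f on division by g is 0. Divide f by g (g is monic, so eliminate the leading term of the running remainder at each step):
  leading term 3·x^3: subtract (3·x^2)·g(x) = 3·x^3 - 12·x^2, leaving -x^2 + 2·x + 9
  leading term -x^2: subtract (-x)·g(x) = -x^2 + 4·x, leaving 9 - 2·x
  leading term -2·x: subtract (-2)·g(x) = 8 - 2·x, leaving 1
The remainder r(x) = 1 ≠ 0 (and deg r < deg g), so g ∤ f, i.e. f ∉ (g).

Final answer: NO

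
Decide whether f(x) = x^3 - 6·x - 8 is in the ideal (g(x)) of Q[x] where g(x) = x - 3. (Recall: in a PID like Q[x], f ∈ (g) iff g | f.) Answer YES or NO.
NO

In Q[x] the ideal (g) consists of all multiples of g, so f ∈ (g) iff g | f, i.e. iff the remainder of f on division by g is 0. Divide f by g (g is monic, so eliminate the leading term of the running remainder at each step):
  leading term x^3: subtract (x^2)·g(x) = x^3 - 3·x^2, leaving 3·x^2 - 6·x - 8
  leading term 3·x^2: subtract (3·x)·g(x) = 3·x^2 - 9·x, leaving 3·x - 8
  leading term 3·x: subtract (3)·g(x) = 3·x - 9, leaving 1
The remainder r(x) = 1 ≠ 0 (and deg r < deg g), so g ∤ f, i.e. f ∉ (g).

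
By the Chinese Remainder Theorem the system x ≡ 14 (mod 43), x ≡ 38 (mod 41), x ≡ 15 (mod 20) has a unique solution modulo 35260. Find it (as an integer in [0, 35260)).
x ≡ 26975 (mod 35260); the representative in [0, 35260) is 26975

The moduli 43, 41, 20 are pairwise coprime, so by the CRT there is a unique solution mod 43·41·20 = 35260.
Solve by successive substitution. Start with x ≡ 14 (mod 43).
  Combine with x ≡ 38 (mod 41): write x = 14 + 43·t and require 14 + 43·t ≡ 38 (mod 41), i.e. 43·t ≡ 38 − 14 ≡ 24 (mod 41). Since 43^(−1) ≡ 21 (mod 41) (43 ≡ 2 (mod 41)), t ≡ 21·24 ≡ 12 (mod 41). So x ≡ 14 + 43·12 = 530 (mod 1763).
  Combine with x ≡ 15 (mod 20): write x = 530 + 1763·t and require 530 + 1763·t ≡ 15 (mod 20), i.e. 1763·t ≡ 15 − 530 ≡ 5 (mod 20). Since 1763^(−1) ≡ 7 (mod 20) (1763 ≡ 3 (mod 20)), t ≡ 7·5 ≡ 15 (mod 20). So x ≡ 530 + 1763·15 = 26975 (mod 35260).
Unique solution in [0, 35260): x = 26975.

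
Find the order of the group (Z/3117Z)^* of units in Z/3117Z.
(Z/3117Z)^* consists of the classes a with gcd(a, 3117) = 1, so its order is φ(3117). φ is multiplicative, with φ(p^e) = p^e − p^(e−1). Factorise 3117 = 3 · 1039. Then
  φ(3117) = (3 − 1) · (1039 − 1) = 2 · 1038 = 2076.
Thus |(Z/3117Z)^*| = 2076.

Final answer: |(Z/3117Z)^*| = 2076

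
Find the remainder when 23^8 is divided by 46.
Use repeated squaring. Binary(8) = 1000. Walk through the bits of the exponent 8 left-to-right: at each bit after the leading one, square the running value, then multiply by 23 if the bit is 1 (always reducing mod 46):
  bit 1 = 1 (leading): start with 23.
  bit 2 = 0: square 23^2 = 529 ≡ 23 (mod 46).
  bit 3 = 0: square 23^2 = 529 ≡ 23 (mod 46).
  bit 4 = 0: square 23^2 = 529 ≡ 23 (mod 46).
Final value: 23^8 ≡ 23 (mod 46).

Final answer: 23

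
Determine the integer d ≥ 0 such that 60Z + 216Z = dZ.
(60, 216) = (12); d = 12

In the PID Z, (a, b) is generated by gcd(a, b). Compute gcd(216, 60) with the extended Euclidean algorithm, tracking rows (r, s, t) with s·216 + t·60 = r:
  row A: (216, 1, 0)   [1·216 + 0·60 = 216]
  row B: (60, 0, 1)   [0·216 + 1·60 = 60]
  216 = 3·60 + 36   → row C = row A − 3·row B = (36, 1, −3)   [check: 1·216 − 3·60 = 36]
  60 = 1·36 + 24   → row D = row B − 1·row C = (24, −1, 4)   [check: −1·216 + 4·60 = 24]
  36 = 1·24 + 12   → row E = row C − 1·row D = (12, 2, −7)   [check: 2·216 − 7·60 = 12]
  24 = 2·12 + 0   → remainder 0, stop. gcd = 12 (last nonzero row E).
So gcd(60, 216) = 12, with Bézout identity 2·216 − 7·60 = 12. Containment (⊇): the Bézout identity exhibits 12 as an element of (60, 216), giving (12) ⊆ (60, 216). Containment (⊆): since 12 | 60 and 12 | 216 (60 = 12·5, 216 = 12·18), every Z-linear combination of 60 and 216 is divisible by 12, so (60, 216) ⊆ (12). Therefore (60, 216) = (12), d = 12.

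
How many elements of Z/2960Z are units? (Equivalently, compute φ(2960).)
An element a ∈ Z/2960Z is a unit iff gcd(a, 2960) = 1, so the number of units is φ(2960). φ is multiplicative, with φ(p^e) = p^e − p^(e−1). Factorise 2960 = 2^4 · 5 · 37. Then
  φ(2960) = (2^4 − 2^3) · (5 − 1) · (37 − 1) = 8 · 4 · 36 = 1152.

Final answer: Z/2960Z has φ(2960) = 1152 units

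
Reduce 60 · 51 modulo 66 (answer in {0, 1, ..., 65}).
24

Both factors are already reduced mod 66. 60 · 51 = 3060. Dividing by 66: 3060 = 46·66 + 24. So (60 · 51) mod 66 = 24.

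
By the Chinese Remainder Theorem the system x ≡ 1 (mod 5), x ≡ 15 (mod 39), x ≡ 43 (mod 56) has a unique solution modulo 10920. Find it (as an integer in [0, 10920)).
The moduli 5, 39, 56 are pairwise coprime, so by the CRT there is a unique solution mod 5·39·56 = 10920.
Solve by successive substitution. Start with x ≡ 1 (mod 5).
  Combine with x ≡ 15 (mod 39): write x = 1 + 5·t and require 1 + 5·t ≡ 15 (mod 39), i.e. 5·t ≡ 15 − 1 ≡ 14 (mod 39). Since 5^(−1) ≡ 8 (mod 39), t ≡ 8·14 ≡ 34 (mod 39). So x ≡ 1 + 5·34 = 171 (mod 195).
  Combine with x ≡ 43 (mod 56): write x = 171 + 195·t and require 171 + 195·t ≡ 43 (mod 56), i.e. 195·t ≡ 43 − 171 ≡ 40 (mod 56). Since 195^(−1) ≡ 27 (mod 56) (195 ≡ 27 (mod 56)), t ≡ 27·40 ≡ 16 (mod 56). So x ≡ 171 + 195·16 = 3291 (mod 10920).
Unique solution in [0, 10920): x = 3291.

Final answer: x ≡ 3291 (mod 10920); the representative in [0, 10920) is 3291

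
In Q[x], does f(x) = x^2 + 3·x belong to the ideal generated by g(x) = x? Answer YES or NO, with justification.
YES

In Q[x] the ideal (g) consists of all multiples of g, so f ∈ (g) iff g | f, i.e. iff the remainder of f on division by g is 0. Divide f by g (g is monic, so eliminate the leading term of the running remainder at each step):
  leading term x^2: subtract (x)·g(x) = x^2, leaving 3·x
  leading term 3·x: subtract (3)·g(x) = 3·x, leaving 0
The remainder is 0, so f(x) = g(x) · h(x) with h(x) = x + 3. Hence g | f, i.e. f ∈ (g).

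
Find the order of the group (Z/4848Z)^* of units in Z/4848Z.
|(Z/4848Z)^*| = 1600

(Z/4848Z)^* consists of the classes a with gcd(a, 4848) = 1, so its order is φ(4848). φ is multiplicative, with φ(p^e) = p^e − p^(e−1). Factorise 4848 = 2^4 · 3 · 101. Then
  φ(4848) = (2^4 − 2^3) · (3 − 1) · (101 − 1) = 8 · 2 · 100 = 1600.
Thus |(Z/4848Z)^*| = 1600.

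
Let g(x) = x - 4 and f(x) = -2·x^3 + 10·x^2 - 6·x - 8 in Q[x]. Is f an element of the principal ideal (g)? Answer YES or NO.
YES

In Q[x] the ideal (g) consists of all multiples of g, so f ∈ (g) iff g | f, i.e. iff the remainder of f on division by g is 0. Divide f by g (g is monic, so eliminate the leading term of the running remainder at each step):
  leading term -2·x^3: subtract (-2·x^2)·g(x) = -2·x^3 + 8·x^2, leaving 2·x^2 - 6·x - 8
  leading term 2·x^2: subtract (2·x)·g(x) = 2·x^2 - 8·x, leaving 2·x - 8
  leading term 2·x: subtract (2)·g(x) = 2·x - 8, leaving 0
The remainder is 0, so f(x) = g(x) · h(x) with h(x) = -2·x^2 + 2·x + 2. Hence g | f, i.e. f ∈ (g).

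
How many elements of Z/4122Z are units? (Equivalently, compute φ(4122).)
An element a ∈ Z/4122Z is a unit iff gcd(a, 4122) = 1, so the number of units is φ(4122). φ is multiplicative, with φ(p^e) = p^e − p^(e−1). Factorise 4122 = 2 · 3^2 · 229. Then
  φ(4122) = (2 − 1) · (3^2 − 3^1) · (229 − 1) = 1 · 6 · 228 = 1368.

Final answer: Z/4122Z has φ(4122) = 1368 units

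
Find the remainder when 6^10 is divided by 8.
Use repeated squaring. Binary(10) = 1010. Walk through the bits of the exponent 10 left-to-right: at each bit after the leading one, square the running value, then multiply by 6 if the bit is 1 (always reducing mod 8):
  bit 1 = 1 (leading): start with 6.
  bit 2 = 0: square 6^2 = 36 ≡ 4 (mod 8).
  bit 3 = 1: square 4^2 = 16 ≡ 0; bit is 1, so multiply 0·6 = 0 (mod 8).
  bit 4 = 0: square 0^2 = 0 (mod 8).
Final value: 6^10 ≡ 0 (mod 8).

Final answer: 0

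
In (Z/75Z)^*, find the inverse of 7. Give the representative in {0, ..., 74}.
Apply the extended Euclidean algorithm to (75, 7), tracking rows (r, s, t) with s·75 + t·7 = r. Each division r_prev = q·r_cur + r_new produces the new row as (previous row) − q·(current row):
  row A: (75, 1, 0)   [1·75 + 0·7 = 75]
  row B: (7, 0, 1)   [0·75 + 1·7 = 7]
  75 = 10·7 + 5   → row C = row A − 10·row B = (5, 1, −10)   [check: 1·75 − 10·7 = 5]
  7 = 1·5 + 2   → row D = row B − 1·row C = (2, −1, 11)   [check: −1·75 + 11·7 = 2]
  5 = 2·2 + 1   → row E = row C − 2·row D = (1, 3, −32)   [check: 3·75 − 32·7 = 1]
  2 = 2·1 + 0   → remainder 0, stop. gcd = 1 (last nonzero row E).
The gcd is 1, so 7 is invertible mod 75. The last nonzero row gives 3·75 − 32·7 = 1, so t = −32. So 7^(−1) ≡ −32 ≡ 43 (mod 75). Verify: 7 · 43 = 301 ≡ 1 (mod 75). ✓

Final answer: 7^(−1) ≡ 43 (mod 75)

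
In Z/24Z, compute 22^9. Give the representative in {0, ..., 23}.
Use repeated squaring. Binary(9) = 1001. Walk through the bits of the exponent 9 left-to-right: at each bit after the leading one, square the running value, then multiply by 22 if the bit is 1 (always reducing mod 24):
  bit 1 = 1 (leading): start with 22.
  bit 2 = 0: square 22^2 = 484 ≡ 4 (mod 24).
  bit 3 = 0: square 4^2 = 16 (mod 24).
  bit 4 = 1: square 16^2 = 256 ≡ 16; bit is 1, so multiply 16·22 = 352 ≡ 16 (mod 24).
Final value: 22^9 ≡ 16 (mod 24).

Final answer: 16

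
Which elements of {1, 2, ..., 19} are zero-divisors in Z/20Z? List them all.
nonzero zero-divisors of Z/20Z = {2, 4, 5, 6, 8, 10, 12, 14, 15, 16, 18}

An element a ∈ Z/20Z (with a ≠ 0) is a zero-divisor iff gcd(a, 20) > 1 (because a is a unit precisely when gcd(a, n) = 1, and in Z/nZ every nonzero, non-unit element is a zero-divisor). Scan a = 1, ..., 19 and keep those with gcd(a, 20) > 1:
  gcd(2, 20) = 2, gcd(4, 20) = 4, gcd(5, 20) = 5, gcd(6, 20) = 2, gcd(8, 20) = 4, gcd(10, 20) = 10, gcd(12, 20) = 4, gcd(14, 20) = 2, gcd(15, 20) = 5, gcd(16, 20) = 4, gcd(18, 20) = 2.
All other a ∈ {1, ..., 19} have gcd(a, 20) = 1 and are units. So the nonzero zero-divisors are exactly the 11 values of a appearing in this scan.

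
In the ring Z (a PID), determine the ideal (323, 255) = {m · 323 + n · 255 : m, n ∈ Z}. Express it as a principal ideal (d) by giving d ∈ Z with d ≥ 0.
(323, 255) = (17); d = 17

In the PID Z, (a, b) is generated by gcd(a, b). Compute gcd(323, 255) with the extended Euclidean algorithm, tracking rows (r, s, t) with s·323 + t·255 = r:
  row A: (323, 1, 0)   [1·323 + 0·255 = 323]
  row B: (255, 0, 1)   [0·323 + 1·255 = 255]
  323 = 1·255 + 68   → row C = row A − 1·row B = (68, 1, −1)   [check: 1·323 − 1·255 = 68]
  255 = 3·68 + 51   → row D = row B − 3·row C = (51, −3, 4)   [check: −3·323 + 4·255 = 51]
  68 = 1·51 + 17   → row E = row C − 1·row D = (17, 4, −5)   [check: 4·323 − 5·255 = 17]
  51 = 3·17 + 0   → remainder 0, stop. gcd = 17 (last nonzero row E).
So gcd(323, 255) = 17, with Bézout identity 4·323 − 5·255 = 17. Containment (⊇): the Bézout identity exhibits 17 as an element of (323, 255), giving (17) ⊆ (323, 255). Containment (⊆): since 17 | 323 and 17 | 255 (323 = 17·19, 255 = 17·15), every Z-linear combination of 323 and 255 is divisible by 17, so (323, 255) ⊆ (17). Therefore (323, 255) = (17), d = 17.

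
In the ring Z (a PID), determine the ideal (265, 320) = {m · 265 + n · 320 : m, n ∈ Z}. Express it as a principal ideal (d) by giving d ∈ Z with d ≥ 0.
In the PID Z, (a, b) is generated by gcd(a, b). Compute gcd(320, 265) with the extended Euclidean algorithm, tracking rows (r, s, t) with s·320 + t·265 = r:
  row A: (320, 1, 0)   [1·320 + 0·265 = 320]
  row B: (265, 0, 1)   [0·320 + 1·265 = 265]
  320 = 1·265 + 55   → row C = row A − 1·row B = (55, 1, −1)   [check: 1·320 − 1·265 = 55]
  265 = 4·55 + 45   → row D = row B − 4·row C = (45, −4, 5)   [check: −4·320 + 5·265 = 45]
  55 = 1·45 + 10   → row E = row C − 1·row D = (10, 5, −6)   [check: 5·320 − 6·265 = 10]
  45 = 4·10 + 5   → row F = row D − 4·row E = (5, −24, 29)   [check: −24·320 + 29·265 = 5]
  10 = 2·5 + 0   → remainder 0, stop. gcd = 5 (last nonzero row F).
So gcd(265, 320) = 5, with Bézout identity −24·320 + 29·265 = 5. Containment (⊇): the Bézout identity exhibits 5 as an element of (265, 320), giving (5) ⊆ (265, 320). Containment (⊆): since 5 | 265 and 5 | 320 (265 = 5·53, 320 = 5·64), every Z-linear combination of 265 and 320 is divisible by 5, so (265, 320) ⊆ (5). Therefore (265, 320) = (5), d = 5.

Final answer: (265, 320) = (5); d = 5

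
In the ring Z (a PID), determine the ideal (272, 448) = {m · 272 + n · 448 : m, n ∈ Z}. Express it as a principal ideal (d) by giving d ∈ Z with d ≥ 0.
In the PID Z, (a, b) is generated by gcd(a, b). Compute gcd(448, 272) with the extended Euclidean algorithm, tracking rows (r, s, t) with s·448 + t·272 = r:
  row A: (448, 1, 0)   [1·448 + 0·272 = 448]
  row B: (272, 0, 1)   [0·448 + 1·272 = 272]
  448 = 1·272 + 176   → row C = row A − 1·row B = (176, 1, −1)   [check: 1·448 − 1·272 = 176]
  272 = 1·176 + 96   → row D = row B − 1·row C = (96, −1, 2)   [check: −1·448 + 2·272 = 96]
  176 = 1·96 + 80   → row E = row C − 1·row D = (80, 2, −3)   [check: 2·448 − 3·272 = 80]
  96 = 1·80 + 16   → row F = row D − 1·row E = (16, −3, 5)   [check: −3·448 + 5·272 = 16]
  80 = 5·16 + 0   → remainder 0, stop. gcd = 16 (last nonzero row F).
So gcd(272, 448) = 16, with Bézout identity −3·448 + 5·272 = 16. Containment (⊇): the Bézout identity exhibits 16 as an element of (272, 448), giving (16) ⊆ (272, 448). Containment (⊆): since 16 | 272 and 16 | 448 (272 = 16·17, 448 = 16·28), every Z-linear combination of 272 and 448 is divisible by 16, so (272, 448) ⊆ (16). Therefore (272, 448) = (16), d = 16.

Final answer: (272, 448) = (16); d = 16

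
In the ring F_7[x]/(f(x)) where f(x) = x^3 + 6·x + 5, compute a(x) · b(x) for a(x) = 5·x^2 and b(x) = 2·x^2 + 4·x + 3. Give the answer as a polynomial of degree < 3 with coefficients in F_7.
Multiply as integer polynomials: a · b = 10·x^4 + 20·x^3 + 15·x^2. Reducing coefficients mod 7: a · b ≡ 3·x^4 + 6·x^3 + x^2. Now divide by f(x) = x^3 + 6·x + 5 in F_7[x], eliminating the leading term at each step:
  leading term 3·x^4: subtract (3·x)·f(x) = 3·x^4 + 4·x^2 + x, leaving 6·x^3 + 4·x^2 + 6·x (coefficients mod 7)
  leading term 6·x^3: subtract (6)·f(x) = 6·x^3 + x + 2, leaving 4·x^2 + 5·x + 5 (coefficients mod 7)
The degree is now < 3, so this is the remainder. Hence a · b ≡ 4·x^2 + 5·x + 5 in F_7[x]/(f).

Final answer: a · b ≡ 4·x^2 + 5·x + 5 (mod f(x))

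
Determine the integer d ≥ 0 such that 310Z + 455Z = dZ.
In the PID Z, (a, b) is generated by gcd(a, b). Compute gcd(455, 310) with the extended Euclidean algorithm, tracking rows (r, s, t) with s·455 + t·310 = r:
  row A: (455, 1, 0)   [1·455 + 0·310 = 455]
  row B: (310, 0, 1)   [0·455 + 1·310 = 310]
  455 = 1·310 + 145   → row C = row A − 1·row B = (145, 1, −1)   [check: 1·455 − 1·310 = 145]
  310 = 2·145 + 20   → row D = row B − 2·row C = (20, −2, 3)   [check: −2·455 + 3·310 = 20]
  145 = 7·20 + 5   → row E = row C − 7·row D = (5, 15, −22)   [check: 15·455 − 22·310 = 5]
  20 = 4·5 + 0   → remainder 0, stop. gcd = 5 (last nonzero row E).
So gcd(310, 455) = 5, with Bézout identity 15·455 − 22·310 = 5. Containment (⊇): the Bézout identity exhibits 5 as an element of (310, 455), giving (5) ⊆ (310, 455). Containment (⊆): since 5 | 310 and 5 | 455 (310 = 5·62, 455 = 5·91), every Z-linear combination of 310 and 455 is divisible by 5, so (310, 455) ⊆ (5). Therefore (310, 455) = (5), d = 5.

Final answer: (310, 455) = (5); d = 5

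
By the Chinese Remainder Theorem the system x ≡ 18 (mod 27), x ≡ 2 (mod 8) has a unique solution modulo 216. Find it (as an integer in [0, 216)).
x ≡ 18 (mod 216); the representative in [0, 216) is 18

The moduli 27, 8 are pairwise coprime, so by the CRT there is a unique solution mod 27·8 = 216.
Solve by successive substitution. Start with x ≡ 18 (mod 27).
  Combine with x ≡ 2 (mod 8): write x = 18 + 27·t and require 18 + 27·t ≡ 2 (mod 8), i.e. 27·t ≡ 2 − 18 ≡ 0 (mod 8). Since 27^(−1) ≡ 3 (mod 8) (27 ≡ 3 (mod 8)), t ≡ 3·0 ≡ 0 (mod 8). So x ≡ 18 + 27·0 = 18 (mod 216).
Unique solution in [0, 216): x = 18.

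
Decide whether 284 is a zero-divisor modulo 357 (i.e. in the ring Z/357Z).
gcd(284, 357) = 1, so 284 is a unit in Z/357Z (it has a multiplicative inverse). A unit cannot be a zero-divisor: if 284·b ≡ 0 then multiplying both sides by 284^(−1) gives b ≡ 0. So 284 is not a zero-divisor.

Final answer: NO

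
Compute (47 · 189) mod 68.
43

Reduce the factors first: 189 ≡ 53 (mod 68), so 47 · 189 ≡ 47 · 53 (mod 68). 47 · 53 = 2491. Dividing by 68: 2491 = 36·68 + 43. So (47 · 189) mod 68 = 43.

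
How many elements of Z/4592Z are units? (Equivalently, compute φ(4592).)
Z/4592Z has φ(4592) = 1920 units

An element a ∈ Z/4592Z is a unit iff gcd(a, 4592) = 1, so the number of units is φ(4592). φ is multiplicative, with φ(p^e) = p^e − p^(e−1). Factorise 4592 = 2^4 · 7 · 41. Then
  φ(4592) = (2^4 − 2^3) · (7 − 1) · (41 − 1) = 8 · 6 · 40 = 1920.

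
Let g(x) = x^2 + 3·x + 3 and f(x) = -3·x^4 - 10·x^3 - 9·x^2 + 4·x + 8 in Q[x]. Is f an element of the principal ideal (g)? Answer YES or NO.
In Q[x] the ideal (g) consists of all multiples of g, so f ∈ (g) iff g | f, i.e. iff the remainder of f on division by g is 0. Divide f by g (g is monic, so eliminate the leading term of the running remainder at each step):
  leading term -3·x^4: subtract (-3·x^2)·g(x) = -3·x^4 - 9·x^3 - 9·x^2, leaving -x^3 + 4·x + 8
  leading term -x^3: subtract (-x)·g(x) = -x^3 - 3·x^2 - 3·x, leaving 3·x^2 + 7·x + 8
  leading term 3·x^2: subtract (3)·g(x) = 3·x^2 + 9·x + 9, leaving -2·x - 1
The remainder r(x) = -2·x - 1 ≠ 0 (and deg r < deg g), so g ∤ f, i.e. f ∉ (g).

Final answer: NO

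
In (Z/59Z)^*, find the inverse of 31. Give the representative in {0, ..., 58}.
Apply the extended Euclidean algorithm to (59, 31), tracking rows (r, s, t) with s·59 + t·31 = r. Each division r_prev = q·r_cur + r_new produces the new row as (previous row) − q·(current row):
  row A: (59, 1, 0)   [1·59 + 0·31 = 59]
  row B: (31, 0, 1)   [0·59 + 1·31 = 31]
  59 = 1·31 + 28   → row C = row A − 1·row B = (28, 1, −1)   [check: 1·59 − 1·31 = 28]
  31 = 1·28 + 3   → row D = row B − 1·row C = (3, −1, 2)   [check: −1·59 + 2·31 = 3]
  28 = 9·3 + 1   → row E = row C − 9·row D = (1, 10, −19)   [check: 10·59 − 19·31 = 1]
  3 = 3·1 + 0   → remainder 0, stop. gcd = 1 (last nonzero row E).
The gcd is 1, so 31 is invertible mod 59. The last nonzero row gives 10·59 − 19·31 = 1, so t = −19. So 31^(−1) ≡ −19 ≡ 40 (mod 59). Verify: 31 · 40 = 1240 ≡ 1 (mod 59). ✓

Final answer: 31^(−1) ≡ 40 (mod 59)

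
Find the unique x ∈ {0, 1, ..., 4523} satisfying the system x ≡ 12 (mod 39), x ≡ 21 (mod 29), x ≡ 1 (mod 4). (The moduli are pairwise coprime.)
x ≡ 1065 (mod 4524); the representative in [0, 4524) is 1065

The moduli 39, 29, 4 are pairwise coprime, so by the CRT there is a unique solution mod 39·29·4 = 4524.
Solve by successive substitution. Start with x ≡ 12 (mod 39).
  Combine with x ≡ 21 (mod 29): write x = 12 + 39·t and require 12 + 39·t ≡ 21 (mod 29), i.e. 39·t ≡ 21 − 12 ≡ 9 (mod 29). Since 39^(−1) ≡ 3 (mod 29) (39 ≡ 10 (mod 29)), t ≡ 3·9 ≡ 27 (mod 29). So x ≡ 12 + 39·27 = 1065 (mod 1131).
  Combine with x ≡ 1 (mod 4): write x = 1065 + 1131·t and require 1065 + 1131·t ≡ 1 (mod 4), i.e. 1131·t ≡ 1 − 1065 ≡ 0 (mod 4). Since 1131^(−1) ≡ 3 (mod 4) (1131 ≡ 3 (mod 4)), t ≡ 3·0 ≡ 0 (mod 4). So x ≡ 1065 + 1131·0 = 1065 (mod 4524).
Unique solution in [0, 4524): x = 1065.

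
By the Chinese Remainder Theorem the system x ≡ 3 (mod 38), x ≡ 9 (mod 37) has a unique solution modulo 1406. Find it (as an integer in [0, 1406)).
The moduli 38, 37 are pairwise coprime, so by the CRT there is a unique solution mod 38·37 = 1406.
Solve by successive substitution. Start with x ≡ 3 (mod 38).
  Combine with x ≡ 9 (mod 37): write x = 3 + 38·t and require 3 + 38·t ≡ 9 (mod 37), i.e. 38·t ≡ 9 − 3 ≡ 6 (mod 37). Since 38^(−1) ≡ 1 (mod 37) (38 ≡ 1 (mod 37)), t ≡ 1·6 ≡ 6 (mod 37). So x ≡ 3 + 38·6 = 231 (mod 1406).
Unique solution in [0, 1406): x = 231.

Final answer: x ≡ 231 (mod 1406); the representative in [0, 1406) is 231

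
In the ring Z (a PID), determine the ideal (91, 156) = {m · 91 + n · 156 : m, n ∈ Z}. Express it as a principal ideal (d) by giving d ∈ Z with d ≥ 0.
In the PID Z, (a, b) is generated by gcd(a, b). Compute gcd(156, 91) with the extended Euclidean algorithm, tracking rows (r, s, t) with s·156 + t·91 = r:
  row A: (156, 1, 0)   [1·156 + 0·91 = 156]
  row B: (91, 0, 1)   [0·156 + 1·91 = 91]
  156 = 1·91 + 65   → row C = row A − 1·row B = (65, 1, −1)   [check: 1·156 − 1·91 = 65]
  91 = 1·65 + 26   → row D = row B − 1·row C = (26, −1, 2)   [check: −1·156 + 2·91 = 26]
  65 = 2·26 + 13   → row E = row C − 2·row D = (13, 3, −5)   [check: 3·156 − 5·91 = 13]
  26 = 2·13 + 0   → remainder 0, stop. gcd = 13 (last nonzero row E).
So gcd(91, 156) = 13, with Bézout identity 3·156 − 5·91 = 13. Containment (⊇): the Bézout identity exhibits 13 as an element of (91, 156), giving (13) ⊆ (91, 156). Containment (⊆): since 13 | 91 and 13 | 156 (91 = 13·7, 156 = 13·12), every Z-linear combination of 91 and 156 is divisible by 13, so (91, 156) ⊆ (13). Therefore (91, 156) = (13), d = 13.

Final answer: (91, 156) = (13); d = 13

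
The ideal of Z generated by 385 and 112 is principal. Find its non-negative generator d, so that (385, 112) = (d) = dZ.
(385, 112) = (7); d = 7

In the PID Z, (a, b) is generated by gcd(a, b). Compute gcd(385, 112) with the extended Euclidean algorithm, tracking rows (r, s, t) with s·385 + t·112 = r:
  row A: (385, 1, 0)   [1·385 + 0·112 = 385]
  row B: (112, 0, 1)   [0·385 + 1·112 = 112]
  385 = 3·112 + 49   → row C = row A − 3·row B = (49, 1, −3)   [check: 1·385 − 3·112 = 49]
  112 = 2·49 + 14   → row D = row B − 2·row C = (14, −2, 7)   [check: −2·385 + 7·112 = 14]
  49 = 3·14 + 7   → row E = row C − 3·row D = (7, 7, −24)   [check: 7·385 − 24·112 = 7]
  14 = 2·7 + 0   → remainder 0, stop. gcd = 7 (last nonzero row E).
So gcd(385, 112) = 7, with Bézout identity 7·385 − 24·112 = 7. Containment (⊇): the Bézout identity exhibits 7 as an element of (385, 112), giving (7) ⊆ (385, 112). Containment (⊆): since 7 | 385 and 7 | 112 (385 = 7·55, 112 = 7·16), every Z-linear combination of 385 and 112 is divisible by 7, so (385, 112) ⊆ (7). Therefore (385, 112) = (7), d = 7.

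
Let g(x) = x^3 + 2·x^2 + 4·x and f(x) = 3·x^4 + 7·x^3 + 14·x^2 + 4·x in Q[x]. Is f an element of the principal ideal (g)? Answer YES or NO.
YES

In Q[x] the ideal (g) consists of all multiples of g, so f ∈ (g) iff g | f, i.e. iff the remainder of f on division by g is 0. Divide f by g (g is monic, so eliminate the leading term of the running remainder at each step):
  leading term 3·x^4: subtract (3·x)·g(x) = 3·x^4 + 6·x^3 + 12·x^2, leaving x^3 + 2·x^2 + 4·x
  leading term x^3: subtract (1)·g(x) = x^3 + 2·x^2 + 4·x, leaving 0
The remainder is 0, so f(x) = g(x) · h(x) with h(x) = 3·x + 1. Hence g | f, i.e. f ∈ (g).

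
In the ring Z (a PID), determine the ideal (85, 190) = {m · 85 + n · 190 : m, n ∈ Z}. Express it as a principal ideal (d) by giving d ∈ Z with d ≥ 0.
In the PID Z, (a, b) is generated by gcd(a, b). Compute gcd(190, 85) with the extended Euclidean algorithm, tracking rows (r, s, t) with s·190 + t·85 = r:
  row A: (190, 1, 0)   [1·190 + 0·85 = 190]
  row B: (85, 0, 1)   [0·190 + 1·85 = 85]
  190 = 2·85 + 20   → row C = row A − 2·row B = (20, 1, −2)   [check: 1·190 − 2·85 = 20]
  85 = 4·20 + 5   → row D = row B − 4·row C = (5, −4, 9)   [check: −4·190 + 9·85 = 5]
  20 = 4·5 + 0   → remainder 0, stop. gcd = 5 (last nonzero row D).
So gcd(85, 190) = 5, with Bézout identity −4·190 + 9·85 = 5. Containment (⊇): the Bézout identity exhibits 5 as an element of (85, 190), giving (5) ⊆ (85, 190). Containment (⊆): since 5 | 85 and 5 | 190 (85 = 5·17, 190 = 5·38), every Z-linear combination of 85 and 190 is divisible by 5, so (85, 190) ⊆ (5). Therefore (85, 190) = (5), d = 5.

Final answer: (85, 190) = (5); d = 5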